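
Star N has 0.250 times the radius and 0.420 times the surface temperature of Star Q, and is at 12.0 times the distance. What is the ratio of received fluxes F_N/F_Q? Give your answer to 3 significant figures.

L_N/L_Q = (R_N/R_Q)²(T_N/T_Q)⁴ = (0.250)² × (0.420)⁴ = 0.001945.
F_N/F_Q = (L_N/L_Q)/(d_N/d_Q)² = 0.001945 / (12.0)² = 1.351×10^-5.

1.35×10^-5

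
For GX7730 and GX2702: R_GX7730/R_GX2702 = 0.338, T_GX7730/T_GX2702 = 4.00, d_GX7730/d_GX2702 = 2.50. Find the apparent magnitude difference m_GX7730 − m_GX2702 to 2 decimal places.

-1.68

L_GX7730/L_GX2702 = (0.338)²(4.00)⁴ = 29.25.
F_GX7730/F_GX2702 = (L_GX7730/L_GX2702)/(d_GX7730/d_GX2702)² = 29.25/6.250 = 4.679.
m_GX7730 − m_GX2702 = −2.5 log₁₀(4.679) = -1.68.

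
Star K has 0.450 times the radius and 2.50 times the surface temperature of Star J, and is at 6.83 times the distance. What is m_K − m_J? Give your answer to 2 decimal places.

1.93

L_K/L_J = (0.450)²(2.50)⁴ = 7.910.
F_K/F_J = (L_K/L_J)/(d_K/d_J)² = 7.910/46.65 = 0.1696.
m_K − m_J = −2.5 log₁₀(0.1696) = 1.93.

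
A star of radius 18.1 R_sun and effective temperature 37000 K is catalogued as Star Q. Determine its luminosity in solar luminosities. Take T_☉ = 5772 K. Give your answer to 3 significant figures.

L/L_☉ = (R/R_☉)² (T/T_☉)⁴ = (18.1)² × (37000/5772)⁴
       = 327.6 × (6.410)⁴ = 327.6 × 1689 = 5.532×10^5.

5.53×10^5 solar luminosities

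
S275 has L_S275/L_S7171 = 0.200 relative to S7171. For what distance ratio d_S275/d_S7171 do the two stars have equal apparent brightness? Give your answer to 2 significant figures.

Equal flux requires L_S275/d_S275² = L_S7171/d_S7171², so d_S275/d_S7171 = √(L_S275/L_S7171)
= √(0.200) = 0.4472.

0.45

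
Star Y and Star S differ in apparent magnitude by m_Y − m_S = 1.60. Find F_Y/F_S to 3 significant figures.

0.229

F_Y/F_S = 10^(−(m_Y − m_S)/2.5) = 10^(-1.60/2.5) = 10^-0.640 = 0.2291.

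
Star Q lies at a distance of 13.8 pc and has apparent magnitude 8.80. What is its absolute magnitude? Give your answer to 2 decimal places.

M = m − 5 log₁₀(d/10 pc) = 8.80 − 5 log₁₀(13.8/10)
  = 8.80 − 5 × 0.140 = 8.80 − 0.70 = 8.10.

8.10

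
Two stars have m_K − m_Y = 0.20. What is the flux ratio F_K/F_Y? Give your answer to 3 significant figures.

F_K/F_Y = 10^(−(m_K − m_Y)/2.5) = 10^(-0.20/2.5) = 10^-0.080 = 0.8318.

0.832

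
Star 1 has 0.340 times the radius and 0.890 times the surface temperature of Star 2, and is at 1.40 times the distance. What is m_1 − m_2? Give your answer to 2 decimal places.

3.58

L_1/L_2 = (0.340)²(0.890)⁴ = 0.07253.
F_1/F_2 = (L_1/L_2)/(d_1/d_2)² = 0.07253/1.960 = 0.03701.
m_1 − m_2 = −2.5 log₁₀(0.03701) = 3.58.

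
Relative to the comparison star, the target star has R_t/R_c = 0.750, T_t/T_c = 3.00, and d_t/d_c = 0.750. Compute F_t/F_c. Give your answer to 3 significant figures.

L_t/L_c = (R_t/R_c)²(T_t/T_c)⁴ = (0.750)² × (3.00)⁴ = 45.56.
F_t/F_c = (L_t/L_c)/(d_t/d_c)² = 45.56 / (0.750)² = 81.00.

81.0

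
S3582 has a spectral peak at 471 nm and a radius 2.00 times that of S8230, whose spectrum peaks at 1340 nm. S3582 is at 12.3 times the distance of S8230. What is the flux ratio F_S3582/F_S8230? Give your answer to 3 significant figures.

Wien's law: T_S3582/T_S8230 = λ_S8230/λ_S3582 = 1340/471 = 2.845.
L_S3582/L_S8230 = (R_S3582/R_S8230)²(T_S3582/T_S8230)⁴ = (2.00)²(2.845)⁴ = 262.1.
F_S3582/F_S8230 = (L_S3582/L_S8230)/(d_S3582/d_S8230)² = 262.1/(12.3)² = 1.732.

1.73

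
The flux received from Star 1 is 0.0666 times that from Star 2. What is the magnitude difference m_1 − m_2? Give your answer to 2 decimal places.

2.94

m_1 − m_2 = −2.5 log₁₀(F_1/F_2) = −2.5 log₁₀(0.0666) = −2.5 × (-1.177) = 2.941.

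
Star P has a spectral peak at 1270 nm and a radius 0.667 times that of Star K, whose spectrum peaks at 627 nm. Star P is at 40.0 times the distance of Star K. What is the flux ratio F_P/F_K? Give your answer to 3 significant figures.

Wien's law: T_P/T_K = λ_K/λ_P = 627/1270 = 0.4937.
L_P/L_K = (R_P/R_K)²(T_P/T_K)⁴ = (0.667)²(0.4937)⁴ = 0.02643.
F_P/F_K = (L_P/L_K)/(d_P/d_K)² = 0.02643/(40.0)² = 1.652×10^-5.

1.65×10^-5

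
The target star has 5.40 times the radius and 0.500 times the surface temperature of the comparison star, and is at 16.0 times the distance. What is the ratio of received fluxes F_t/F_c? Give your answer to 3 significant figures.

L_t/L_c = (R_t/R_c)²(T_t/T_c)⁴ = (5.40)² × (0.500)⁴ = 1.823.
F_t/F_c = (L_t/L_c)/(d_t/d_c)² = 1.823 / (16.0)² = 0.007119.

0.00712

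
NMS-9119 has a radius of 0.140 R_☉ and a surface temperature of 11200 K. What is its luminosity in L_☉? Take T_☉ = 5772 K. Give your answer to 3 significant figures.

0.278 L_☉

L/L_☉ = (R/R_☉)² (T/T_☉)⁴ = (0.140)² × (11200/5772)⁴
       = 0.01960 × (1.940)⁴ = 0.01960 × 14.18 = 0.2779.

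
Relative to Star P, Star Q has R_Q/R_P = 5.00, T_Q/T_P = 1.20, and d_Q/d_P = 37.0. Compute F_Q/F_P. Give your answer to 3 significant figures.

L_Q/L_P = (R_Q/R_P)²(T_Q/T_P)⁴ = (5.00)² × (1.20)⁴ = 51.84.
F_Q/F_P = (L_Q/L_P)/(d_Q/d_P)² = 51.84 / (37.0)² = 0.03787.

0.0379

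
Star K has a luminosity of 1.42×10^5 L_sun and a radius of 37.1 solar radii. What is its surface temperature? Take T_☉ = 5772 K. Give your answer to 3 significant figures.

1.84×10^4 K

T/T_☉ = (L/L_☉)^(1/4) / (R/R_☉)^(1/2)
T = 5772 × (1.42×10^5)^(1/4) / √(37.1) = 5772 × 19.41 / 6.091 = 1.840×10^4 K.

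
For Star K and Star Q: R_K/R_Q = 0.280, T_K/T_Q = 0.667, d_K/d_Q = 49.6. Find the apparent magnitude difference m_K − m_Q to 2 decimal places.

13.00

L_K/L_Q = (0.280)²(0.667)⁴ = 0.01552.
F_K/F_Q = (L_K/L_Q)/(d_K/d_Q)² = 0.01552/2460 = 6.307×10^-6.
m_K − m_Q = −2.5 log₁₀(6.307×10^-6) = 13.00.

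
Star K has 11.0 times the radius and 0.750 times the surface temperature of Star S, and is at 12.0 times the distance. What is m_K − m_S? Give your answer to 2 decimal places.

L_K/L_S = (11.0)²(0.750)⁴ = 38.29.
F_K/F_S = (L_K/L_S)/(d_K/d_S)² = 38.29/144.0 = 0.2659.
m_K − m_S = −2.5 log₁₀(0.2659) = 1.44.

1.44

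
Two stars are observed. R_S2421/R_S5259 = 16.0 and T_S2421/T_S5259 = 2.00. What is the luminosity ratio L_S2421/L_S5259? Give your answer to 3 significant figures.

4.10×10^3

From the Stefan–Boltzmann law, L ∝ R²T⁴, so
L_S2421/L_S5259 = (R_S2421/R_S5259)² (T_S2421/T_S5259)⁴ = (16.0)² × (2.00)⁴ = 256.0 × 16.00 = 4096.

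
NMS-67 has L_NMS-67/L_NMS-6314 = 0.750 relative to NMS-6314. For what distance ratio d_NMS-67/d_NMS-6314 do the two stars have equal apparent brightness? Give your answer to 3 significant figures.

Equal flux requires L_NMS-67/d_NMS-67² = L_NMS-6314/d_NMS-6314², so d_NMS-67/d_NMS-6314 = √(L_NMS-67/L_NMS-6314)
= √(0.750) = 0.8660.

0.866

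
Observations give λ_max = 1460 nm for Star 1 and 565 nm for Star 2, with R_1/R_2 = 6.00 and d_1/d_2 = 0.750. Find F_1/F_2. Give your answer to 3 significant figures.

Wien's law: T_1/T_2 = λ_2/λ_1 = 565/1460 = 0.3870.
L_1/L_2 = (R_1/R_2)²(T_1/T_2)⁴ = (6.00)²(0.3870)⁴ = 0.8074.
F_1/F_2 = (L_1/L_2)/(d_1/d_2)² = 0.8074/(0.750)² = 1.435.

1.44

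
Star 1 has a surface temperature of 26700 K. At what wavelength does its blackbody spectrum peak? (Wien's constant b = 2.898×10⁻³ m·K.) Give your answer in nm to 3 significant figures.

109 nm

λ_max = b/T = 2.898×10⁻³ / 26700 = 1.09×10^-7 m = 108.5 nm.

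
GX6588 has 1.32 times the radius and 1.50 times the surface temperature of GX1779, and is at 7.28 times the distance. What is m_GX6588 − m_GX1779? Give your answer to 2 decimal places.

1.95

L_GX6588/L_GX1779 = (1.32)²(1.50)⁴ = 8.821.
F_GX6588/F_GX1779 = (L_GX6588/L_GX1779)/(d_GX6588/d_GX1779)² = 8.821/53.00 = 0.1664.
m_GX6588 − m_GX1779 = −2.5 log₁₀(0.1664) = 1.95.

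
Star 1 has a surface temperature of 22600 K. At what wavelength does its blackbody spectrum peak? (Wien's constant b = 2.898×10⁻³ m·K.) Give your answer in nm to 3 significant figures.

128 nm

λ_max = b/T = 2.898×10⁻³ / 22600 = 1.28×10^-7 m = 128.2 nm.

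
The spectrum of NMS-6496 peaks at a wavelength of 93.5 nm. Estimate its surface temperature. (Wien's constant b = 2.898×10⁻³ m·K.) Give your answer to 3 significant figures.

T = b/λ_max = 2.898×10⁻³ / (93.5×10⁻⁹) = 3.099×10^4 K.

3.10×10^4 K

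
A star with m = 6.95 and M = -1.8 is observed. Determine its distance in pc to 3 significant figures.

562 pc

m − M = 5 log₁₀(d/10 pc)
6.95 − (-1.8) = 8.75 = 5 log₁₀(d/10)
d = 10 × 10^(8.75/5) = 10 × 10^1.750 = 562.3 pc.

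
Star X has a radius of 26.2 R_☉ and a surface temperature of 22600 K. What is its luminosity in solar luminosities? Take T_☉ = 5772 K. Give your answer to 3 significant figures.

L/L_☉ = (R/R_☉)² (T/T_☉)⁴ = (26.2)² × (22600/5772)⁴
       = 686.4 × (3.915)⁴ = 686.4 × 235.0 = 1.613×10^5.

1.61×10^5 solar luminosities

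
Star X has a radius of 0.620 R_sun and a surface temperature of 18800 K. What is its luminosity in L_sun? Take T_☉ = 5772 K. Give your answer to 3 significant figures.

43.3 L_sun

L/L_☉ = (R/R_☉)² (T/T_☉)⁴ = (0.620)² × (18800/5772)⁴
       = 0.3844 × (3.257)⁴ = 0.3844 × 112.5 = 43.26.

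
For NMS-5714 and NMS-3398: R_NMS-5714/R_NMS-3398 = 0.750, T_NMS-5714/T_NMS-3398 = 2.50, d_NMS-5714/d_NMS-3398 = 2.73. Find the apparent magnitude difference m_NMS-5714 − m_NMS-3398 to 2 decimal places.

-1.17

L_NMS-5714/L_NMS-3398 = (0.750)²(2.50)⁴ = 21.97.
F_NMS-5714/F_NMS-3398 = (L_NMS-5714/L_NMS-3398)/(d_NMS-5714/d_NMS-3398)² = 21.97/7.453 = 2.948.
m_NMS-5714 − m_NMS-3398 = −2.5 log₁₀(2.948) = -1.17.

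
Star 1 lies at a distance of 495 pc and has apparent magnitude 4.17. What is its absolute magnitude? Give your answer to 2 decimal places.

M = m − 5 log₁₀(d/10 pc) = 4.17 − 5 log₁₀(495/10)
  = 4.17 − 5 × 1.695 = 4.17 − 8.47 = -4.30.

-4.30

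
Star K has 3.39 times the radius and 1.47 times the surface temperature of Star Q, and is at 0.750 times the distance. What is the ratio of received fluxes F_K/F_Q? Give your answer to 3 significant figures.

L_K/L_Q = (R_K/R_Q)²(T_K/T_Q)⁴ = (3.39)² × (1.47)⁴ = 53.66.
F_K/F_Q = (L_K/L_Q)/(d_K/d_Q)² = 53.66 / (0.750)² = 95.40.

95.4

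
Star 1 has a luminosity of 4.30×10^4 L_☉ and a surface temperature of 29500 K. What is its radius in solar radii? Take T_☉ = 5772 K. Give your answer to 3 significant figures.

7.94 solar radii

R/R_☉ = √(L/L_☉) / (T/T_☉)² = √(4.30×10^4) / (5.111)²
       = 207.4 / 26.12 = 7.939.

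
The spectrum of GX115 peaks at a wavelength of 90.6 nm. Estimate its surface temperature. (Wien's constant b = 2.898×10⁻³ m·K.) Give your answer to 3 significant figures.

3.20×10^4 K

T = b/λ_max = 2.898×10⁻³ / (90.6×10⁻⁹) = 3.199×10^4 K.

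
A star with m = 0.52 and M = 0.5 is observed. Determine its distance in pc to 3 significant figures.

m − M = 5 log₁₀(d/10 pc)
0.52 − (0.5) = 0.02 = 5 log₁₀(d/10)
d = 10 × 10^(0.02/5) = 10 × 10^0.004 = 10.09 pc.

10.1 pc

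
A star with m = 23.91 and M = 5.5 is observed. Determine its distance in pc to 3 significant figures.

4.81×10^4 pc

m − M = 5 log₁₀(d/10 pc)
23.91 − (5.5) = 18.41 = 5 log₁₀(d/10)
d = 10 × 10^(18.41/5) = 10 × 10^3.682 = 4.808×10^4 pc.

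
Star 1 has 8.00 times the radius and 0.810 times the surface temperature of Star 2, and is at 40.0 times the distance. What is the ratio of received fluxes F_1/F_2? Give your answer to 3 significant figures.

0.0172

L_1/L_2 = (R_1/R_2)²(T_1/T_2)⁴ = (8.00)² × (0.810)⁴ = 27.55.
F_1/F_2 = (L_1/L_2)/(d_1/d_2)² = 27.55 / (40.0)² = 0.01722.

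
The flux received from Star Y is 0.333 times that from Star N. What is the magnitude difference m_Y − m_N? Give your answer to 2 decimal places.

1.19

m_Y − m_N = −2.5 log₁₀(F_Y/F_N) = −2.5 log₁₀(0.333) = −2.5 × (-0.478) = 1.194.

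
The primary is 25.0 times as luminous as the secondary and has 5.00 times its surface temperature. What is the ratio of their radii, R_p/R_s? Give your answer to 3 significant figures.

0.200

L ∝ R²T⁴ gives R ∝ √L / T², so
R_p/R_s = √(25.0) / (5.00)² = 5.000 / 25.00 = 0.2000.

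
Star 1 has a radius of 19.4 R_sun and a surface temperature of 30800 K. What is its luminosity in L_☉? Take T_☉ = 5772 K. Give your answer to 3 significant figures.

L/L_☉ = (R/R_☉)² (T/T_☉)⁴ = (19.4)² × (30800/5772)⁴
       = 376.4 × (5.336)⁴ = 376.4 × 810.8 = 3.051×10^5.

3.05×10^5 L_☉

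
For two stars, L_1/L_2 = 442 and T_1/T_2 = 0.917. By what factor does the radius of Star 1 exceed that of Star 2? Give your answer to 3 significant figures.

25.0

L ∝ R²T⁴ gives R ∝ √L / T², so
R_1/R_2 = √(442) / (0.917)² = 21.02 / 0.8409 = 25.00.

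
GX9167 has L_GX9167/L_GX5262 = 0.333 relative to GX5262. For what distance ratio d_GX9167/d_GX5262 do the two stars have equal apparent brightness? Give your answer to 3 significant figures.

0.577

Equal flux requires L_GX9167/d_GX9167² = L_GX5262/d_GX5262², so d_GX9167/d_GX5262 = √(L_GX9167/L_GX5262)
= √(0.333) = 0.5771.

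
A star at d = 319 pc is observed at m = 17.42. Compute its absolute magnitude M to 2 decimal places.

M = m − 5 log₁₀(d/10 pc) = 17.42 − 5 log₁₀(319/10)
  = 17.42 − 5 × 1.504 = 17.42 − 7.52 = 9.90.

9.90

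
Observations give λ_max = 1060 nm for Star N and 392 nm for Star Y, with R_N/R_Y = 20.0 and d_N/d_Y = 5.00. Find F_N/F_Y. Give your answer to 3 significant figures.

Wien's law: T_N/T_Y = λ_Y/λ_N = 392/1060 = 0.3698.
L_N/L_Y = (R_N/R_Y)²(T_N/T_Y)⁴ = (20.0)²(0.3698)⁴ = 7.481.
F_N/F_Y = (L_N/L_Y)/(d_N/d_Y)² = 7.481/(5.00)² = 0.2993.

0.299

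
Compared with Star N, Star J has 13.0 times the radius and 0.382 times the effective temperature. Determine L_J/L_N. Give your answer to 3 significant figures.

From the Stefan–Boltzmann law, L ∝ R²T⁴, so
L_J/L_N = (R_J/R_N)² (T_J/T_N)⁴ = (13.0)² × (0.382)⁴ = 169.0 × 0.02129 = 3.599.

3.60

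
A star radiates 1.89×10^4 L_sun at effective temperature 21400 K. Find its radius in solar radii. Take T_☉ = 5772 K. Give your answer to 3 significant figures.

10.0 solar radii

R/R_☉ = √(L/L_☉) / (T/T_☉)² = √(1.89×10^4) / (3.708)²
       = 137.5 / 13.75 = 10.00.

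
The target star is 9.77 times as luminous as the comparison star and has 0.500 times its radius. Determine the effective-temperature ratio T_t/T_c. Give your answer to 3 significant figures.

L ∝ R²T⁴ gives T ∝ (L/R²)^(1/4), so
T_t/T_c = (9.77 / 0.500²)^(1/4) = (39.08)^(1/4) = 2.500.

2.50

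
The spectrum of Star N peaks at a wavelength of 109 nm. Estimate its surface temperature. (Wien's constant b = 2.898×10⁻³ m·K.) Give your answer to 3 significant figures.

2.66×10^4 K

T = b/λ_max = 2.898×10⁻³ / (109×10⁻⁹) = 2.659×10^4 K.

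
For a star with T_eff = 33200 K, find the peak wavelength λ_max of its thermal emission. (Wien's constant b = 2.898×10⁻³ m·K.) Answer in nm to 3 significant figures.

λ_max = b/T = 2.898×10⁻³ / 33200 = 8.73×10^-8 m = 87.29 nm.

87.3 nm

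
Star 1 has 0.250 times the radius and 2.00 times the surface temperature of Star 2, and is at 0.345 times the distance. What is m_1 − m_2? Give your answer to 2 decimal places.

L_1/L_2 = (0.250)²(2.00)⁴ = 1.000.
F_1/F_2 = (L_1/L_2)/(d_1/d_2)² = 1.000/0.1190 = 8.402.
m_1 − m_2 = −2.5 log₁₀(8.402) = -2.31.

-2.31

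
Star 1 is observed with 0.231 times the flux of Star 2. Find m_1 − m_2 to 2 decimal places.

1.59

m_1 − m_2 = −2.5 log₁₀(F_1/F_2) = −2.5 log₁₀(0.231) = −2.5 × (-0.636) = 1.591.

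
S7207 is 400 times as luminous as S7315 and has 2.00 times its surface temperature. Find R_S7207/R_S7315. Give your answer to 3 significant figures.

5.00

L ∝ R²T⁴ gives R ∝ √L / T², so
R_S7207/R_S7315 = √(400) / (2.00)² = 20.00 / 4.000 = 5.000.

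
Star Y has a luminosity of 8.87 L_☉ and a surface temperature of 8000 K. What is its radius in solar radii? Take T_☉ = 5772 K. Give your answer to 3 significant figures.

R/R_☉ = √(L/L_☉) / (T/T_☉)² = √(8.87) / (1.386)²
       = 2.978 / 1.921 = 1.550.

1.55 solar radii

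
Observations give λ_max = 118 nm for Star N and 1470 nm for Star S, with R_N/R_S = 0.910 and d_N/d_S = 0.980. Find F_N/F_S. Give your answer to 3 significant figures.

Wien's law: T_N/T_S = λ_S/λ_N = 1470/118 = 12.46.
L_N/L_S = (R_N/R_S)²(T_N/T_S)⁴ = (0.910)²(12.46)⁴ = 1.994×10^4.
F_N/F_S = (L_N/L_S)/(d_N/d_S)² = 1.994×10^4/(0.980)² = 2.077×10^4.

2.08×10^4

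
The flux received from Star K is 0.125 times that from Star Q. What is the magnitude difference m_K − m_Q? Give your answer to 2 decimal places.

m_K − m_Q = −2.5 log₁₀(F_K/F_Q) = −2.5 log₁₀(0.125) = −2.5 × (-0.903) = 2.258.

2.26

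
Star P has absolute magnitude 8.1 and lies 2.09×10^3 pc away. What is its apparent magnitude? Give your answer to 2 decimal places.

19.70

m = M + 5 log₁₀(d/10 pc) = 8.1 + 5 log₁₀(2.09×10^3/10)
  = 8.1 + 5 × 2.320 = 8.1 + 11.60 = 19.70.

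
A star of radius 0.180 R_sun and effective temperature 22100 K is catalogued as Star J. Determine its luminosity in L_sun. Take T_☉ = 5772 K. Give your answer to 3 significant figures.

L/L_☉ = (R/R_☉)² (T/T_☉)⁴ = (0.180)² × (22100/5772)⁴
       = 0.03240 × (3.829)⁴ = 0.03240 × 214.9 = 6.963.

6.96 L_sun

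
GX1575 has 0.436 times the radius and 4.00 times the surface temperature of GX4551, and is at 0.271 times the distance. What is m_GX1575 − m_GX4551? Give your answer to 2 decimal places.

L_GX1575/L_GX4551 = (0.436)²(4.00)⁴ = 48.66.
F_GX1575/F_GX4551 = (L_GX1575/L_GX4551)/(d_GX1575/d_GX4551)² = 48.66/0.07344 = 662.6.
m_GX1575 − m_GX4551 = −2.5 log₁₀(662.6) = -7.05.

-7.05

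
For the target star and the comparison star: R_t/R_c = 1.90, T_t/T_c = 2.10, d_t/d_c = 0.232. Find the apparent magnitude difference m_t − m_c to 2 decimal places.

-7.79

L_t/L_c = (1.90)²(2.10)⁴ = 70.21.
F_t/F_c = (L_t/L_c)/(d_t/d_c)² = 70.21/0.05382 = 1304.
m_t − m_c = −2.5 log₁₀(1304) = -7.79.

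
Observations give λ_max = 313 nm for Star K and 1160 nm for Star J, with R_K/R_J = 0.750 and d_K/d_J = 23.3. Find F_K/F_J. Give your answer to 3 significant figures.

Wien's law: T_K/T_J = λ_J/λ_K = 1160/313 = 3.706.
L_K/L_J = (R_K/R_J)²(T_K/T_J)⁴ = (0.750)²(3.706)⁴ = 106.1.
F_K/F_J = (L_K/L_J)/(d_K/d_J)² = 106.1/(23.3)² = 0.1955.

0.195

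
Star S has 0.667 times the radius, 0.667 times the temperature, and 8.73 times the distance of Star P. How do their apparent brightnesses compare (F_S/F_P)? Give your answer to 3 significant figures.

L_S/L_P = (R_S/R_P)²(T_S/T_P)⁴ = (0.667)² × (0.667)⁴ = 0.08806.
F_S/F_P = (L_S/L_P)/(d_S/d_P)² = 0.08806 / (8.73)² = 0.001155.

0.00116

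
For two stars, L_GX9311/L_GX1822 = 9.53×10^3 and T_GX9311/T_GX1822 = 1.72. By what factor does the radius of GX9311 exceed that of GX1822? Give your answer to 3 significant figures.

33.0

L ∝ R²T⁴ gives R ∝ √L / T², so
R_GX9311/R_GX1822 = √(9.53×10^3) / (1.72)² = 97.62 / 2.958 = 33.00.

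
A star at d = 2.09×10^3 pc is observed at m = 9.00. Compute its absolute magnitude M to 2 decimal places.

M = m − 5 log₁₀(d/10 pc) = 9.00 − 5 log₁₀(2.09×10^3/10)
  = 9.00 − 5 × 2.320 = 9.00 − 11.60 = -2.60.

-2.60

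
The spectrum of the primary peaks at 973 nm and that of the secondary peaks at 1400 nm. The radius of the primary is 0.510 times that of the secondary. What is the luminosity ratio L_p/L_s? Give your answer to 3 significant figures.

1.11

Wien's law gives T ∝ 1/λ_max, so T_p/T_s = λ_s/λ_p = 1400/973 = 1.439.
Then L ∝ R²T⁴ gives L_p/L_s = (0.510)² × (1.439)⁴ = 0.2601 × 4.286 = 1.115.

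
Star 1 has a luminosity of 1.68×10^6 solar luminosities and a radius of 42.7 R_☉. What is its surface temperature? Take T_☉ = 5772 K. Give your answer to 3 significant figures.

3.18×10^4 K

T/T_☉ = (L/L_☉)^(1/4) / (R/R_☉)^(1/2)
T = 5772 × (1.68×10^6)^(1/4) / √(42.7) = 5772 × 36.00 / 6.535 = 3.180×10^4 K.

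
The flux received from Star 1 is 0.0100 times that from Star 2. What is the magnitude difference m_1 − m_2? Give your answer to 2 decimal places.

5.00

m_1 − m_2 = −2.5 log₁₀(F_1/F_2) = −2.5 log₁₀(0.0100) = −2.5 × (-2.000) = 5.000.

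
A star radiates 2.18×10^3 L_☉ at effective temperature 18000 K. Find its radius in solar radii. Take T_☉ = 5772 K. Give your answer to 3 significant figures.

4.80 solar radii

R/R_☉ = √(L/L_☉) / (T/T_☉)² = √(2.18×10^3) / (3.119)²
       = 46.69 / 9.725 = 4.801.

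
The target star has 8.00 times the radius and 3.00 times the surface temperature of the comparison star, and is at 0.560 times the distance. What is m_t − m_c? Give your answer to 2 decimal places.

-10.55

L_t/L_c = (8.00)²(3.00)⁴ = 5184.
F_t/F_c = (L_t/L_c)/(d_t/d_c)² = 5184/0.3136 = 1.653×10^4.
m_t − m_c = −2.5 log₁₀(1.653×10^4) = -10.55.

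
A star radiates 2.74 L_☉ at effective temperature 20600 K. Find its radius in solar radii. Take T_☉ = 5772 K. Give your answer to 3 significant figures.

R/R_☉ = √(L/L_☉) / (T/T_☉)² = √(2.74) / (3.569)²
       = 1.655 / 12.74 = 0.1300.

0.130 solar radii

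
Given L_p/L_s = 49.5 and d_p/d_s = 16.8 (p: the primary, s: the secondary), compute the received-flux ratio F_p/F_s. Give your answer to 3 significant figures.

0.175

F = L/(4πd²), so F_p/F_s = (L_p/L_s) / (d_p/d_s)²
= 49.5 / (16.8)² = 49.5 / 282.2 = 0.1754.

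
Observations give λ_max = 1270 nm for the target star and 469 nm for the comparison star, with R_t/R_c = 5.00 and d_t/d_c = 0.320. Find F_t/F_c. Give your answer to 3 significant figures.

Wien's law: T_t/T_c = λ_c/λ_t = 469/1270 = 0.3693.
L_t/L_c = (R_t/R_c)²(T_t/T_c)⁴ = (5.00)²(0.3693)⁴ = 0.4650.
F_t/F_c = (L_t/L_c)/(d_t/d_c)² = 0.4650/(0.320)² = 4.541.

4.54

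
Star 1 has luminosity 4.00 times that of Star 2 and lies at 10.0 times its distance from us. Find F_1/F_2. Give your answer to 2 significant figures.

0.040

F = L/(4πd²), so F_1/F_2 = (L_1/L_2) / (d_1/d_2)²
= 4.00 / (10.0)² = 4.00 / 100.0 = 0.04000.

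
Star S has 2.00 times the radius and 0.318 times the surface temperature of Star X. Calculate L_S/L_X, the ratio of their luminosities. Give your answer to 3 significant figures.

From the Stefan–Boltzmann law, L ∝ R²T⁴, so
L_S/L_X = (R_S/R_X)² (T_S/T_X)⁴ = (2.00)² × (0.318)⁴ = 4.000 × 0.01023 = 0.04090.

0.0409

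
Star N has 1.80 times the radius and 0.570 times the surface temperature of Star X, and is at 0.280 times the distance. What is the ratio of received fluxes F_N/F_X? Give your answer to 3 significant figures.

L_N/L_X = (R_N/R_X)²(T_N/T_X)⁴ = (1.80)² × (0.570)⁴ = 0.3420.
F_N/F_X = (L_N/L_X)/(d_N/d_X)² = 0.3420 / (0.280)² = 4.362.

4.36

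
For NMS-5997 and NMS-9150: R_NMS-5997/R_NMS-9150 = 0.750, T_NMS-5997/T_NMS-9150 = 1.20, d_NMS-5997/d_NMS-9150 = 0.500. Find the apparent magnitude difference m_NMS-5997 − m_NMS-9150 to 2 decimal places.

-1.67

L_NMS-5997/L_NMS-9150 = (0.750)²(1.20)⁴ = 1.166.
F_NMS-5997/F_NMS-9150 = (L_NMS-5997/L_NMS-9150)/(d_NMS-5997/d_NMS-9150)² = 1.166/0.2500 = 4.666.
m_NMS-5997 − m_NMS-9150 = −2.5 log₁₀(4.666) = -1.67.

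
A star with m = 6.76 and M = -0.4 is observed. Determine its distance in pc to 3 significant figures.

m − M = 5 log₁₀(d/10 pc)
6.76 − (-0.4) = 7.16 = 5 log₁₀(d/10)
d = 10 × 10^(7.16/5) = 10 × 10^1.432 = 270.4 pc.

270 pc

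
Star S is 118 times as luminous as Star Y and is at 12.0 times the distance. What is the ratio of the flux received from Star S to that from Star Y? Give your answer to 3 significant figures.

0.819

F = L/(4πd²), so F_S/F_Y = (L_S/L_Y) / (d_S/d_Y)²
= 118 / (12.0)² = 118 / 144.0 = 0.8194.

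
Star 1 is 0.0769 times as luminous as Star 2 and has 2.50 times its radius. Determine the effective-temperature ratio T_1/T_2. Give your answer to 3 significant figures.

L ∝ R²T⁴ gives T ∝ (L/R²)^(1/4), so
T_1/T_2 = (0.0769 / 2.50²)^(1/4) = (0.01230)^(1/4) = 0.3331.

0.333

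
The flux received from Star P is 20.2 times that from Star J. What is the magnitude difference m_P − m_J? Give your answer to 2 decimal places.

-3.26

m_P − m_J = −2.5 log₁₀(F_P/F_J) = −2.5 log₁₀(20.2) = −2.5 × (1.305) = -3.263.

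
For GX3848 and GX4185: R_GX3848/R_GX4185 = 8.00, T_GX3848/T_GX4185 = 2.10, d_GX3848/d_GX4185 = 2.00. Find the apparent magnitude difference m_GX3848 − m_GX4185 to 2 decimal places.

-6.23

L_GX3848/L_GX4185 = (8.00)²(2.10)⁴ = 1245.
F_GX3848/F_GX4185 = (L_GX3848/L_GX4185)/(d_GX3848/d_GX4185)² = 1245/4.000 = 311.2.
m_GX3848 − m_GX4185 = −2.5 log₁₀(311.2) = -6.23.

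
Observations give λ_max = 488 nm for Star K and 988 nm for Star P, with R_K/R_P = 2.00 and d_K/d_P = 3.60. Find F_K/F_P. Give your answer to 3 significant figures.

5.19

Wien's law: T_K/T_P = λ_P/λ_K = 988/488 = 2.025.
L_K/L_P = (R_K/R_P)²(T_K/T_P)⁴ = (2.00)²(2.025)⁴ = 67.21.
F_K/F_P = (L_K/L_P)/(d_K/d_P)² = 67.21/(3.60)² = 5.186.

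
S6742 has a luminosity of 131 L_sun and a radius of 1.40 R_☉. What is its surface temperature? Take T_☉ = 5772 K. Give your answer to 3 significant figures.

1.65×10^4 K

T/T_☉ = (L/L_☉)^(1/4) / (R/R_☉)^(1/2)
T = 5772 × (131)^(1/4) / √(1.40) = 5772 × 3.383 / 1.183 = 1.650×10^4 K.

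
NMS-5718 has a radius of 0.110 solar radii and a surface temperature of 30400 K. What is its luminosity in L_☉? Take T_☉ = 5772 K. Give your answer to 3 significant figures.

9.31 L_☉

L/L_☉ = (R/R_☉)² (T/T_☉)⁴ = (0.110)² × (30400/5772)⁴
       = 0.01210 × (5.267)⁴ = 0.01210 × 769.5 = 9.311.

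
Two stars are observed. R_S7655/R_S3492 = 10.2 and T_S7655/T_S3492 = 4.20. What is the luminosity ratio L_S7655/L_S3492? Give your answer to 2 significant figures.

3.2×10^4

From the Stefan–Boltzmann law, L ∝ R²T⁴, so
L_S7655/L_S3492 = (R_S7655/R_S3492)² (T_S7655/T_S3492)⁴ = (10.2)² × (4.20)⁴ = 104.0 × 311.2 = 3.237×10^4.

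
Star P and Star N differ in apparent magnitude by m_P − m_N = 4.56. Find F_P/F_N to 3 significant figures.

F_P/F_N = 10^(−(m_P − m_N)/2.5) = 10^(-4.56/2.5) = 10^-1.824 = 0.01500.

0.0150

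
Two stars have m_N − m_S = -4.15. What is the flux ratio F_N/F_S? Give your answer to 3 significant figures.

45.7

F_N/F_S = 10^(−(m_N − m_S)/2.5) = 10^(4.15/2.5) = 10^1.660 = 45.71.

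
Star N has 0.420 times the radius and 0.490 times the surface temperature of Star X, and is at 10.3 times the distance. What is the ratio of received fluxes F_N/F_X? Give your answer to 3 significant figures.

L_N/L_X = (R_N/R_X)²(T_N/T_X)⁴ = (0.420)² × (0.490)⁴ = 0.01017.
F_N/F_X = (L_N/L_X)/(d_N/d_X)² = 0.01017 / (10.3)² = 9.585×10^-5.

9.59×10^-5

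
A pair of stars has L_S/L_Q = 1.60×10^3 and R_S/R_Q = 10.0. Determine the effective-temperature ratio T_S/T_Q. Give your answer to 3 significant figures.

L ∝ R²T⁴ gives T ∝ (L/R²)^(1/4), so
T_S/T_Q = (1.60×10^3 / 10.0²)^(1/4) = (16.00)^(1/4) = 2.000.

2.00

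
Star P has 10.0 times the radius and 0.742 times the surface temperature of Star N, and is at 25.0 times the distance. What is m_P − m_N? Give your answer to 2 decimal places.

L_P/L_N = (10.0)²(0.742)⁴ = 30.31.
F_P/F_N = (L_P/L_N)/(d_P/d_N)² = 30.31/625.0 = 0.04850.
m_P − m_N = −2.5 log₁₀(0.04850) = 3.29.

3.29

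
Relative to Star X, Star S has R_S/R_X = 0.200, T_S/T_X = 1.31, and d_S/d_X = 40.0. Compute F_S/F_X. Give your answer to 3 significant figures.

7.36×10^-5

L_S/L_X = (R_S/R_X)²(T_S/T_X)⁴ = (0.200)² × (1.31)⁴ = 0.1178.
F_S/F_X = (L_S/L_X)/(d_S/d_X)² = 0.1178 / (40.0)² = 7.362×10^-5.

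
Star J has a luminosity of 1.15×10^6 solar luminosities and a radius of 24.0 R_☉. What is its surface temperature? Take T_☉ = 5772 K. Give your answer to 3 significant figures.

T/T_☉ = (L/L_☉)^(1/4) / (R/R_☉)^(1/2)
T = 5772 × (1.15×10^6)^(1/4) / √(24.0) = 5772 × 32.75 / 4.899 = 3.858×10^4 K.

3.86×10^4 K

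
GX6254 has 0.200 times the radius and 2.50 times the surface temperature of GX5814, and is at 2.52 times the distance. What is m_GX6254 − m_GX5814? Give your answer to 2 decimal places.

L_GX6254/L_GX5814 = (0.200)²(2.50)⁴ = 1.563.
F_GX6254/F_GX5814 = (L_GX6254/L_GX5814)/(d_GX6254/d_GX5814)² = 1.563/6.350 = 0.2460.
m_GX6254 − m_GX5814 = −2.5 log₁₀(0.2460) = 1.52.

1.52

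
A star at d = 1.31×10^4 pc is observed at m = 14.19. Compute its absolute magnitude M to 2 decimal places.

-1.40

M = m − 5 log₁₀(d/10 pc) = 14.19 − 5 log₁₀(1.31×10^4/10)
  = 14.19 − 5 × 3.117 = 14.19 − 15.59 = -1.40.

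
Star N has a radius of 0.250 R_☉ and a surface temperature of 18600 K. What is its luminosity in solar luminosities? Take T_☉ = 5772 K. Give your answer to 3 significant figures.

L/L_☉ = (R/R_☉)² (T/T_☉)⁴ = (0.250)² × (18600/5772)⁴
       = 0.06250 × (3.222)⁴ = 0.06250 × 107.8 = 6.739.

6.74 solar luminosities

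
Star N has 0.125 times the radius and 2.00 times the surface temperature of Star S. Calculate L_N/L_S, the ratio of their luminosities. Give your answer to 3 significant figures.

0.250

From the Stefan–Boltzmann law, L ∝ R²T⁴, so
L_N/L_S = (R_N/R_S)² (T_N/T_S)⁴ = (0.125)² × (2.00)⁴ = 0.01562 × 16.00 = 0.2500.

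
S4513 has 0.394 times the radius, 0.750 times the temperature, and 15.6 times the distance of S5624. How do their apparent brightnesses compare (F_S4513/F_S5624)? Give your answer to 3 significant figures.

L_S4513/L_S5624 = (R_S4513/R_S5624)²(T_S4513/T_S5624)⁴ = (0.394)² × (0.750)⁴ = 0.04912.
F_S4513/F_S5624 = (L_S4513/L_S5624)/(d_S4513/d_S5624)² = 0.04912 / (15.6)² = 2.018×10^-4.

2.02×10^-4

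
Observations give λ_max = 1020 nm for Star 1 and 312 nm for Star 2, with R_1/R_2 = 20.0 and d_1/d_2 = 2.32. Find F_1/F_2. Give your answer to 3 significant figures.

0.651

Wien's law: T_1/T_2 = λ_2/λ_1 = 312/1020 = 0.3059.
L_1/L_2 = (R_1/R_2)²(T_1/T_2)⁴ = (20.0)²(0.3059)⁴ = 3.502.
F_1/F_2 = (L_1/L_2)/(d_1/d_2)² = 3.502/(2.32)² = 0.6506.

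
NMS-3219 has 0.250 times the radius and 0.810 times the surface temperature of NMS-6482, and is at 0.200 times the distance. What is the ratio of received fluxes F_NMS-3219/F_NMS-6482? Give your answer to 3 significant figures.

0.673

L_NMS-3219/L_NMS-6482 = (R_NMS-3219/R_NMS-6482)²(T_NMS-3219/T_NMS-6482)⁴ = (0.250)² × (0.810)⁴ = 0.02690.
F_NMS-3219/F_NMS-6482 = (L_NMS-3219/L_NMS-6482)/(d_NMS-3219/d_NMS-6482)² = 0.02690 / (0.200)² = 0.6726.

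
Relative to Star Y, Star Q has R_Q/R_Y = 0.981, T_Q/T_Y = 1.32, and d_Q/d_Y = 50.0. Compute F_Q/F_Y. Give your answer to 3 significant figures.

0.00117

L_Q/L_Y = (R_Q/R_Y)²(T_Q/T_Y)⁴ = (0.981)² × (1.32)⁴ = 2.922.
F_Q/F_Y = (L_Q/L_Y)/(d_Q/d_Y)² = 2.922 / (50.0)² = 0.001169.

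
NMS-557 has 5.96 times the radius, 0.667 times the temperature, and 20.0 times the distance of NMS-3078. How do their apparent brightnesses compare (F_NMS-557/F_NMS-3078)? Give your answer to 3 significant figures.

0.0176

L_NMS-557/L_NMS-3078 = (R_NMS-557/R_NMS-3078)²(T_NMS-557/T_NMS-3078)⁴ = (5.96)² × (0.667)⁴ = 7.031.
F_NMS-557/F_NMS-3078 = (L_NMS-557/L_NMS-3078)/(d_NMS-557/d_NMS-3078)² = 7.031 / (20.0)² = 0.01758.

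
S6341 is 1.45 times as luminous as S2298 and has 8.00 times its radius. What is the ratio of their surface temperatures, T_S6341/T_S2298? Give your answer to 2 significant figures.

0.39

L ∝ R²T⁴ gives T ∝ (L/R²)^(1/4), so
T_S6341/T_S2298 = (1.45 / 8.00²)^(1/4) = (0.02266)^(1/4) = 0.3880.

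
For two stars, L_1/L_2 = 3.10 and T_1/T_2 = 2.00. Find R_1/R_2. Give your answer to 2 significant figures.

L ∝ R²T⁴ gives R ∝ √L / T², so
R_1/R_2 = √(3.10) / (2.00)² = 1.761 / 4.000 = 0.4402.

0.44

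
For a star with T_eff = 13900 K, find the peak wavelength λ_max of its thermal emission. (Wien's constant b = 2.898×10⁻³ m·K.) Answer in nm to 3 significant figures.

λ_max = b/T = 2.898×10⁻³ / 13900 = 2.08×10^-7 m = 208.5 nm.

208 nm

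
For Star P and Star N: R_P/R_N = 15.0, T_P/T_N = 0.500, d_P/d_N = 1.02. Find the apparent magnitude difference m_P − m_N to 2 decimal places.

L_P/L_N = (15.0)²(0.500)⁴ = 14.06.
F_P/F_N = (L_P/L_N)/(d_P/d_N)² = 14.06/1.040 = 13.52.
m_P − m_N = −2.5 log₁₀(13.52) = -2.83.

-2.83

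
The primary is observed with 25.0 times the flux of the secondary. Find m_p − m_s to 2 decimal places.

-3.49

m_p − m_s = −2.5 log₁₀(F_p/F_s) = −2.5 log₁₀(25.0) = −2.5 × (1.398) = -3.495.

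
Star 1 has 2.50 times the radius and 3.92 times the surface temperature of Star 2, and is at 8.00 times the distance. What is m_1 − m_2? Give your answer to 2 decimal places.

-3.41

L_1/L_2 = (2.50)²(3.92)⁴ = 1476.
F_1/F_2 = (L_1/L_2)/(d_1/d_2)² = 1476/64.00 = 23.06.
m_1 − m_2 = −2.5 log₁₀(23.06) = -3.41.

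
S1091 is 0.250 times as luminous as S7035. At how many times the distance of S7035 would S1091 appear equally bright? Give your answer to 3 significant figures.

0.500

Equal flux requires L_S1091/d_S1091² = L_S7035/d_S7035², so d_S1091/d_S7035 = √(L_S1091/L_S7035)
= √(0.250) = 0.5000.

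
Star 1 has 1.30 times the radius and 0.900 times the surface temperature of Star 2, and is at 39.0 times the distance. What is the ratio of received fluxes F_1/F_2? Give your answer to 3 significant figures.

L_1/L_2 = (R_1/R_2)²(T_1/T_2)⁴ = (1.30)² × (0.900)⁴ = 1.109.
F_1/F_2 = (L_1/L_2)/(d_1/d_2)² = 1.109 / (39.0)² = 7.290×10^-4.

7.29×10^-4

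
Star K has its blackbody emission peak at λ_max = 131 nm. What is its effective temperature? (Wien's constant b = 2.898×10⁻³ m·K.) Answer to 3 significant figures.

T = b/λ_max = 2.898×10⁻³ / (131×10⁻⁹) = 2.212×10^4 K.

2.21×10^4 K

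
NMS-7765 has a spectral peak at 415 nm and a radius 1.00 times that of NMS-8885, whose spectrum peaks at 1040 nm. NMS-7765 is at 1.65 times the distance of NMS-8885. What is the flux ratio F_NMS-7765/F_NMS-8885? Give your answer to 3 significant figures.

14.5

Wien's law: T_NMS-7765/T_NMS-8885 = λ_NMS-8885/λ_NMS-7765 = 1040/415 = 2.506.
L_NMS-7765/L_NMS-8885 = (R_NMS-7765/R_NMS-8885)²(T_NMS-7765/T_NMS-8885)⁴ = (1.00)²(2.506)⁴ = 39.44.
F_NMS-7765/F_NMS-8885 = (L_NMS-7765/L_NMS-8885)/(d_NMS-7765/d_NMS-8885)² = 39.44/(1.65)² = 14.49.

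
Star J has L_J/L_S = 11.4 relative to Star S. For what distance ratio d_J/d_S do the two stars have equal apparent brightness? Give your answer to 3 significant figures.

Equal flux requires L_J/d_J² = L_S/d_S², so d_J/d_S = √(L_J/L_S)
= √(11.4) = 3.376.

3.38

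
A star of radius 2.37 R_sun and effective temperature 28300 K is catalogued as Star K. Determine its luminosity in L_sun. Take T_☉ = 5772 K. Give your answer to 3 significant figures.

L/L_☉ = (R/R_☉)² (T/T_☉)⁴ = (2.37)² × (28300/5772)⁴
       = 5.617 × (4.903)⁴ = 5.617 × 577.9 = 3246.

3.25×10^3 L_sun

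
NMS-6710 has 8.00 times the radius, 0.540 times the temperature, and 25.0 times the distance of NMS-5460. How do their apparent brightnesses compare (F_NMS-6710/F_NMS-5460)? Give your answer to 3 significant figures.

0.00871

L_NMS-6710/L_NMS-5460 = (R_NMS-6710/R_NMS-5460)²(T_NMS-6710/T_NMS-5460)⁴ = (8.00)² × (0.540)⁴ = 5.442.
F_NMS-6710/F_NMS-5460 = (L_NMS-6710/L_NMS-5460)/(d_NMS-6710/d_NMS-5460)² = 5.442 / (25.0)² = 0.008707.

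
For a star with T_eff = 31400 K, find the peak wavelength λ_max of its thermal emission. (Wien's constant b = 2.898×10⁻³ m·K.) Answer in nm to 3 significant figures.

λ_max = b/T = 2.898×10⁻³ / 31400 = 9.23×10^-8 m = 92.29 nm.

92.3 nm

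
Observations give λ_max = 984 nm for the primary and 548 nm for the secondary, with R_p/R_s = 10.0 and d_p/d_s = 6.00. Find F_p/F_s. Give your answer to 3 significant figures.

0.267

Wien's law: T_p/T_s = λ_s/λ_p = 548/984 = 0.5569.
L_p/L_s = (R_p/R_s)²(T_p/T_s)⁴ = (10.0)²(0.5569)⁴ = 9.619.
F_p/F_s = (L_p/L_s)/(d_p/d_s)² = 9.619/(6.00)² = 0.2672.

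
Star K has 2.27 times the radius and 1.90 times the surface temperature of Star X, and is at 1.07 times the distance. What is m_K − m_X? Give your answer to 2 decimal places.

-4.42

L_K/L_X = (2.27)²(1.90)⁴ = 67.15.
F_K/F_X = (L_K/L_X)/(d_K/d_X)² = 67.15/1.145 = 58.65.
m_K − m_X = −2.5 log₁₀(58.65) = -4.42.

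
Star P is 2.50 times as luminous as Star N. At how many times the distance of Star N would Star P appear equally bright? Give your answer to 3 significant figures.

Equal flux requires L_P/d_P² = L_N/d_N², so d_P/d_N = √(L_P/L_N)
= √(2.50) = 1.581.

1.58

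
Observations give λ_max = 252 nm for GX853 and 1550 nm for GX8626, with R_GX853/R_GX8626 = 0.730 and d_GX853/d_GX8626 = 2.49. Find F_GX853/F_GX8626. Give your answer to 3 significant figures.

Wien's law: T_GX853/T_GX8626 = λ_GX8626/λ_GX853 = 1550/252 = 6.151.
L_GX853/L_GX8626 = (R_GX853/R_GX8626)²(T_GX853/T_GX8626)⁴ = (0.730)²(6.151)⁴ = 762.7.
F_GX853/F_GX8626 = (L_GX853/L_GX8626)/(d_GX853/d_GX8626)² = 762.7/(2.49)² = 123.0.

123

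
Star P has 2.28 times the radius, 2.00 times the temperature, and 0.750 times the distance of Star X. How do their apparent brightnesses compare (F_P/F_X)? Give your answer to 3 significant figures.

148

L_P/L_X = (R_P/R_X)²(T_P/T_X)⁴ = (2.28)² × (2.00)⁴ = 83.17.
F_P/F_X = (L_P/L_X)/(d_P/d_X)² = 83.17 / (0.750)² = 147.9.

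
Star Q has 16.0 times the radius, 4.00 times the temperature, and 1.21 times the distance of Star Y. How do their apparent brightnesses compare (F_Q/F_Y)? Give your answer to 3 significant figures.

4.48×10^4

L_Q/L_Y = (R_Q/R_Y)²(T_Q/T_Y)⁴ = (16.0)² × (4.00)⁴ = 6.554×10^4.
F_Q/F_Y = (L_Q/L_Y)/(d_Q/d_Y)² = 6.554×10^4 / (1.21)² = 4.476×10^4.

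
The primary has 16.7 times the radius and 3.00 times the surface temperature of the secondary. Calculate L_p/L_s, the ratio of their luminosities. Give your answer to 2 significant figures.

2.3×10^4

From the Stefan–Boltzmann law, L ∝ R²T⁴, so
L_p/L_s = (R_p/R_s)² (T_p/T_s)⁴ = (16.7)² × (3.00)⁴ = 278.9 × 81.00 = 2.259×10^4.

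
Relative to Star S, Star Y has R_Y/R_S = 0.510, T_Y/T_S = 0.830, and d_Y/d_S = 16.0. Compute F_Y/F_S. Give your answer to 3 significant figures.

4.82×10^-4

L_Y/L_S = (R_Y/R_S)²(T_Y/T_S)⁴ = (0.510)² × (0.830)⁴ = 0.1234.
F_Y/F_S = (L_Y/L_S)/(d_Y/d_S)² = 0.1234 / (16.0)² = 4.822×10^-4.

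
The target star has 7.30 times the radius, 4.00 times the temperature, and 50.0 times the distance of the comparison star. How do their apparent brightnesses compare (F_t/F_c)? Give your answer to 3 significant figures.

5.46

L_t/L_c = (R_t/R_c)²(T_t/T_c)⁴ = (7.30)² × (4.00)⁴ = 1.364×10^4.
F_t/F_c = (L_t/L_c)/(d_t/d_c)² = 1.364×10^4 / (50.0)² = 5.457.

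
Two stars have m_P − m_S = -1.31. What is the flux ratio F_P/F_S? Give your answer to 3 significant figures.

F_P/F_S = 10^(−(m_P − m_S)/2.5) = 10^(1.31/2.5) = 10^0.524 = 3.342.

3.34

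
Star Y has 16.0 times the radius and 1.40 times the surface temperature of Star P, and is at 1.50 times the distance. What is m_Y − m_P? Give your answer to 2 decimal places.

L_Y/L_P = (16.0)²(1.40)⁴ = 983.4.
F_Y/F_P = (L_Y/L_P)/(d_Y/d_P)² = 983.4/2.250 = 437.1.
m_Y − m_P = −2.5 log₁₀(437.1) = -6.60.

-6.60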